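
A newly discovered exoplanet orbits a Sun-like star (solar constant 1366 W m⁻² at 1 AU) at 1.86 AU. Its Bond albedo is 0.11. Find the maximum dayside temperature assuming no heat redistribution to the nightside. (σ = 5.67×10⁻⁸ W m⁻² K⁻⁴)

Flux at 1.86 AU: S = 1366/1.86² = 395 W m⁻².
With no redistribution each surface element balances locally: S(1−A) = σT⁴.
T = [395 × 0.89 / 5.67×10⁻⁸]^(1/4) = (6.20×10⁹)^(1/4) = 281 K.

T_ss ≈ 281 K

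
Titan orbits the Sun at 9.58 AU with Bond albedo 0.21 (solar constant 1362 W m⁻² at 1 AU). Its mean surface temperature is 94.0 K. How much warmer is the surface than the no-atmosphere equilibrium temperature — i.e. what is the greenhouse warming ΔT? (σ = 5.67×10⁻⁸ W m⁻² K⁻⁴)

S = 1362/9.58² = 14.84 W m⁻².
T_eq = [S(1−A)/(4σ)]^(1/4) = [14.84×0.79/(4×5.67×10⁻⁸)]^(1/4) = 84.8 K.
ΔT = T_surf − T_eq = 94 − 84.8.

ΔT ≈ 9.2 K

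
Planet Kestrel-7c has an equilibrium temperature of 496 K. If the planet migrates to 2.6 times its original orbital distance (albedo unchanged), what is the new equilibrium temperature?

T_eq ∝ L^(1/4) · d^(−1/2).
T′ = 496 / 2.6^(1/2) = 308 K.

T_eq ≈ 308 K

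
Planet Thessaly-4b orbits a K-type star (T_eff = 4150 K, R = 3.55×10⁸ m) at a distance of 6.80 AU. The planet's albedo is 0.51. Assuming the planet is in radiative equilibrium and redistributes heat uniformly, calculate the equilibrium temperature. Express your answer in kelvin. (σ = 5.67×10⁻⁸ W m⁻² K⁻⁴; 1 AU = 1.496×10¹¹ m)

d = 6.80 AU = 1.02×10¹² m.
L = 4πR_⋆²σT_⋆⁴ = 4π(3.55×10⁸)² × 5.67×10⁻⁸ × (4150)⁴ = 2.66×10²⁵ W.
S = L/(4πd²) = 2.05 W m⁻².
Energy balance: absorbed = emitted ⇒ πR²·S(1−A) = 4πR²·σT_eq⁴, so T_eq⁴ = S(1−A)/(4σ).
T_eq = [2.05 × 0.49 / (4 × 5.67×10⁻⁸)]^(1/4) = (4.42×10⁶)^(1/4) = 45.9 K.

T_eq ≈ 45.9 K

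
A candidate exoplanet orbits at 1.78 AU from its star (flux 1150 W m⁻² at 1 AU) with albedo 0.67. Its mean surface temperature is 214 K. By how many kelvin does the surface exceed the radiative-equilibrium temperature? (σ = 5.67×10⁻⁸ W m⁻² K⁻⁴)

ΔT ≈ 62.4 K

S = 1150/1.78² = 363.0 W m⁻².
T_eq = [S(1−A)/(4σ)]^(1/4) = [363.0×0.33/(4×5.67×10⁻⁸)]^(1/4) = 151.6 K.
ΔT = T_surf − T_eq = 214 − 151.6.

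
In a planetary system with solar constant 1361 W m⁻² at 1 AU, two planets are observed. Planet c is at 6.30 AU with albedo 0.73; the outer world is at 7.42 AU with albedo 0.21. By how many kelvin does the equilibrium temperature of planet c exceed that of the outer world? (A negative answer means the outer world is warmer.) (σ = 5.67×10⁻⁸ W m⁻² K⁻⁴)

ΔT ≈ -16.4 K

T_eq = [S₀(1−A)/(4σd²)]^(1/4), so T ∝ (1−A)^(1/4) / √d.
T₁ = [1361×0.27/(4×5.67×10⁻⁸×6.30²)]^(1/4) = 79.93 K.
T₂ = [1361×0.79/(4×5.67×10⁻⁸×7.42²)]^(1/4) = 96.33 K.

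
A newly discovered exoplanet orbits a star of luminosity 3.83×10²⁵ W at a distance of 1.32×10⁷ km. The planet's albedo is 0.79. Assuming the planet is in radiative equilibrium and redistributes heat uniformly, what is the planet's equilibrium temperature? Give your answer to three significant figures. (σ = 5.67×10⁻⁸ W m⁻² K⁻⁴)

T_eq ≈ 357 K

d = 1.32×10⁷ km = 1.32×10¹⁰ m.
Flux: S = L/(4πd²) = 3.83×10²⁵/(4π×(1.32×10¹⁰)²) = 1.75×10⁴ W m⁻².
Energy balance: absorbed = emitted ⇒ πR²·S(1−A) = 4πR²·σT_eq⁴, so T_eq⁴ = S(1−A)/(4σ).
T_eq = [1.75×10⁴ × 0.21 / (4 × 5.67×10⁻⁸)]^(1/4) = (1.62×10¹⁰)^(1/4) = 357 K.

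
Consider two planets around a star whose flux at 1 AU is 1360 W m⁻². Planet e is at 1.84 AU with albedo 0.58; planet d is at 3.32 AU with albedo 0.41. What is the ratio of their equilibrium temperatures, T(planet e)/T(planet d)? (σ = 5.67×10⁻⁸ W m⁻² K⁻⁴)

T_eq = [S₀(1−A)/(4σd²)]^(1/4), so T ∝ (1−A)^(1/4) / √d.
T₁ = [1360×0.42/(4×5.67×10⁻⁸×1.84²)]^(1/4) = 165.15 K.
T₂ = [1360×0.59/(4×5.67×10⁻⁸×3.32²)]^(1/4) = 133.85 K.

T₁/T₂ ≈ 1.234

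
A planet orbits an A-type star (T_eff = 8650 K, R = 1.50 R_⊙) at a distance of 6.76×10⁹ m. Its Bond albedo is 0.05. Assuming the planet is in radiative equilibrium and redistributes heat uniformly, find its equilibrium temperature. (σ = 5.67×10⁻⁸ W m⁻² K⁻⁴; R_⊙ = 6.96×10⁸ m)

T_eq ≈ 2370 K

R_⋆ = 1.50 × 6.96×10⁸ = 1.04×10⁹ m.
L = 4πR_⋆²σT_⋆⁴ = 4π(1.04×10⁹)² × 5.67×10⁻⁸ × (8650)⁴ = 4.35×10²⁷ W.
S = L/(4πd²) = 7.57×10⁶ W m⁻².
Energy balance: absorbed = emitted ⇒ πR²·S(1−A) = 4πR²·σT_eq⁴, so T_eq⁴ = S(1−A)/(4σ).
T_eq = [7.57×10⁶ × 0.95 / (4 × 5.67×10⁻⁸)]^(1/4) = (3.17×10¹³)^(1/4) = 2370 K.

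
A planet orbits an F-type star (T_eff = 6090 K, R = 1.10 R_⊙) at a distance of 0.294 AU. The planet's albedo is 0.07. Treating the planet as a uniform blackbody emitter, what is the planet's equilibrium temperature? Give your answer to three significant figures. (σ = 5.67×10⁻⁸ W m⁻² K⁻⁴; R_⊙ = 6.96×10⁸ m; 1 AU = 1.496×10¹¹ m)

R_⋆ = 1.10 × 6.96×10⁸ = 7.66×10⁸ m.
d = 0.294 AU = 4.40×10¹⁰ m.
L = 4πR_⋆²σT_⋆⁴ = 4π(7.66×10⁸)² × 5.67×10⁻⁸ × (6090)⁴ = 5.74×10²⁶ W.
S = L/(4πd²) = 2.36×10⁴ W m⁻².
Energy balance: absorbed = emitted ⇒ πR²·S(1−A) = 4πR²·σT_eq⁴, so T_eq⁴ = S(1−A)/(4σ).
T_eq = [2.36×10⁴ × 0.93 / (4 × 5.67×10⁻⁸)]^(1/4) = (9.69×10¹⁰)^(1/4) = 558 K.

T_eq ≈ 558 K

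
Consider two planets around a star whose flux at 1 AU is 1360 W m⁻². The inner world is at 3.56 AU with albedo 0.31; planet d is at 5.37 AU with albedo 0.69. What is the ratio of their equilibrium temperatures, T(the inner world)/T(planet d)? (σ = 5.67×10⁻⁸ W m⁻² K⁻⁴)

T₁/T₂ ≈ 1.500

T_eq = [S₀(1−A)/(4σd²)]^(1/4), so T ∝ (1−A)^(1/4) / √d.
T₁ = [1360×0.69/(4×5.67×10⁻⁸×3.56²)]^(1/4) = 134.42 K.
T₂ = [1360×0.31/(4×5.67×10⁻⁸×5.37²)]^(1/4) = 89.60 K.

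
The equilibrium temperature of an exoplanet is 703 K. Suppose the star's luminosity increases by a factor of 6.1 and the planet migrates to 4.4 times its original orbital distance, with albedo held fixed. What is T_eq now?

T_eq ∝ L^(1/4) · d^(−1/2).
T′ = 703 × 6.1^(1/4) / 4.4^(1/2) = 527 K.

T_eq ≈ 527 K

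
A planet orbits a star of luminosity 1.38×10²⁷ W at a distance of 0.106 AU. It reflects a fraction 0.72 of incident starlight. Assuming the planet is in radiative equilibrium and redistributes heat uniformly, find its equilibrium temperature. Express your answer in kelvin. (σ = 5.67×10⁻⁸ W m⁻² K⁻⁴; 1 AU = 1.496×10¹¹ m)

T_eq ≈ 857 K

d = 0.106 AU = 1.59×10¹⁰ m.
Flux: S = L/(4πd²) = 1.38×10²⁷/(4π×(1.59×10¹⁰)²) = 4.37×10⁵ W m⁻².
Energy balance: absorbed = emitted ⇒ πR²·S(1−A) = 4πR²·σT_eq⁴, so T_eq⁴ = S(1−A)/(4σ).
T_eq = [4.37×10⁵ × 0.28 / (4 × 5.67×10⁻⁸)]^(1/4) = (5.39×10¹¹)^(1/4) = 857 K.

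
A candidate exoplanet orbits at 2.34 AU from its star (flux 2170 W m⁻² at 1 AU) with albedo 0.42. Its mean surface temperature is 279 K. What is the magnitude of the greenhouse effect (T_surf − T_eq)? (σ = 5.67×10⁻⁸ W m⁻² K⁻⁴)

S = 2170/2.34² = 396.3 W m⁻².
T_eq = [S(1−A)/(4σ)]^(1/4) = [396.3×0.58/(4×5.67×10⁻⁸)]^(1/4) = 178.4 K.
ΔT = T_surf − T_eq = 279 − 178.4.

ΔT ≈ 100.6 K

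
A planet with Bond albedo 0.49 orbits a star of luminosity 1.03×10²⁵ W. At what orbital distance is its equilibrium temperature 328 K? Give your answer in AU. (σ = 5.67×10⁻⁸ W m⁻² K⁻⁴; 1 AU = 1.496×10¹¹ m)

From T_eq⁴ = L(1−A)/(16πσd²): d = √[L(1−A)/(16πσT_eq⁴)].
d = √[1.03×10²⁵ × 0.51 / (16π × 5.67×10⁻⁸ × (328)⁴)] = 1.26×10¹⁰ m = 0.0844 AU.

d ≈ 0.0844 AU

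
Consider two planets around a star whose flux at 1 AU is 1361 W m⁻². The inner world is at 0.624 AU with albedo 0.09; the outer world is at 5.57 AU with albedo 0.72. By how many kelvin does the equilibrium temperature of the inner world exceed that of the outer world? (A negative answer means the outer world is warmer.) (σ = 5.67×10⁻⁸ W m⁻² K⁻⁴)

T_eq = [S₀(1−A)/(4σd²)]^(1/4), so T ∝ (1−A)^(1/4) / √d.
T₁ = [1361×0.91/(4×5.67×10⁻⁸×0.624²)]^(1/4) = 344.13 K.
T₂ = [1361×0.28/(4×5.67×10⁻⁸×5.57²)]^(1/4) = 85.79 K.

ΔT ≈ 258.3 K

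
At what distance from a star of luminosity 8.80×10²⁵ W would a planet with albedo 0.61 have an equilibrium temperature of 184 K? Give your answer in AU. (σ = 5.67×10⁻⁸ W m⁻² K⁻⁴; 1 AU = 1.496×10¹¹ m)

d ≈ 0.685 AU

From T_eq⁴ = L(1−A)/(16πσd²): d = √[L(1−A)/(16πσT_eq⁴)].
d = √[8.80×10²⁵ × 0.39 / (16π × 5.67×10⁻⁸ × (184)⁴)] = 1.02×10¹¹ m = 0.685 AU.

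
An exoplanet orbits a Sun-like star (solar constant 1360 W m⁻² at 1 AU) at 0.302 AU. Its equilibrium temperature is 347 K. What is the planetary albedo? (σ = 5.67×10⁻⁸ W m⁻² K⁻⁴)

Flux at 0.302 AU: S = 1360/0.302² = 1.49×10⁴ W m⁻².
From T_eq⁴ = S(1−A)/(4σ): 1−A = 4σT_eq⁴/S.
1−A = 4 × 5.67×10⁻⁸ × (347)⁴ / 1.49×10⁴ = 0.221.

A ≈ 0.78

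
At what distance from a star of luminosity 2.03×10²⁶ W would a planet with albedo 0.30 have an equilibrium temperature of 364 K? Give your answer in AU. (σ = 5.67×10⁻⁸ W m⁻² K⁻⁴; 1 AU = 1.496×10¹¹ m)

From T_eq⁴ = L(1−A)/(16πσd²): d = √[L(1−A)/(16πσT_eq⁴)].
d = √[2.03×10²⁶ × 0.70 / (16π × 5.67×10⁻⁸ × (364)⁴)] = 5.33×10¹⁰ m = 0.356 AU.

d ≈ 0.356 AU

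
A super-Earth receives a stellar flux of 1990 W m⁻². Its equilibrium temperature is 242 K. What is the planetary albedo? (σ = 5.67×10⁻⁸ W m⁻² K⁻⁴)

From T_eq⁴ = S(1−A)/(4σ): 1−A = 4σT_eq⁴/S.
1−A = 4 × 5.67×10⁻⁸ × (242)⁴ / 1990 = 0.391.

A ≈ 0.61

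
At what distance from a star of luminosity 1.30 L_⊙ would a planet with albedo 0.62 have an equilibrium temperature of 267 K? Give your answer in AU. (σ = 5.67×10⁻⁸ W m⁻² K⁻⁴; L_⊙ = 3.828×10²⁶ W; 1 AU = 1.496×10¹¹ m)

d ≈ 0.764 AU

L = 1.30 × 3.828×10²⁶ = 4.98×10²⁶ W.
From T_eq⁴ = L(1−A)/(16πσd²): d = √[L(1−A)/(16πσT_eq⁴)].
d = √[4.98×10²⁶ × 0.38 / (16π × 5.67×10⁻⁸ × (267)⁴)] = 1.14×10¹¹ m = 0.764 AU.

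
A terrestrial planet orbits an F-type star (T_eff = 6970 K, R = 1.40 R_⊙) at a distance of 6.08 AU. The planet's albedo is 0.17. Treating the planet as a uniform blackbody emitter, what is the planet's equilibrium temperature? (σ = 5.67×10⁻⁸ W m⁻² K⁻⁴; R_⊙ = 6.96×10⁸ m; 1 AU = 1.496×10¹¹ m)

R_⋆ = 1.40 × 6.96×10⁸ = 9.74×10⁸ m.
d = 6.08 AU = 9.10×10¹¹ m.
L = 4πR_⋆²σT_⋆⁴ = 4π(9.74×10⁸)² × 5.67×10⁻⁸ × (6970)⁴ = 1.60×10²⁷ W.
S = L/(4πd²) = 154 W m⁻².
Energy balance: absorbed = emitted ⇒ πR²·S(1−A) = 4πR²·σT_eq⁴, so T_eq⁴ = S(1−A)/(4σ).
T_eq = [154 × 0.83 / (4 × 5.67×10⁻⁸)]^(1/4) = (5.62×10⁸)^(1/4) = 154 K.

T_eq ≈ 154 K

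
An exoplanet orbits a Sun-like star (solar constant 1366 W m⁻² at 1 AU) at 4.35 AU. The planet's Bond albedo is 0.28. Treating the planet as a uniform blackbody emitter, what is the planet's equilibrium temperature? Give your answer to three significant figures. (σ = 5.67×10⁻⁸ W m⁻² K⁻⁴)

T_eq ≈ 123 K

Flux at 4.35 AU: S = 1366/4.35² = 72.2 W m⁻².
Energy balance: absorbed = emitted ⇒ πR²·S(1−A) = 4πR²·σT_eq⁴, so T_eq⁴ = S(1−A)/(4σ).
T_eq = [72.2 × 0.72 / (4 × 5.67×10⁻⁸)]^(1/4) = (2.29×10⁸)^(1/4) = 123 K.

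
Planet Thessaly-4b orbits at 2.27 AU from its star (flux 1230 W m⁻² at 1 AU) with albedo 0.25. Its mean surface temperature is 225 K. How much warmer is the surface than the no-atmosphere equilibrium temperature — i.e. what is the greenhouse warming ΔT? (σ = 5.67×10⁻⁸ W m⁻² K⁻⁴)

ΔT ≈ 57.4 K

S = 1230/2.27² = 238.7 W m⁻².
T_eq = [S(1−A)/(4σ)]^(1/4) = [238.7×0.75/(4×5.67×10⁻⁸)]^(1/4) = 167.6 K.
ΔT = T_surf − T_eq = 225 − 167.6.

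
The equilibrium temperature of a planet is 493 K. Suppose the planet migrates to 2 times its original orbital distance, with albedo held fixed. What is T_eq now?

T_eq ≈ 349 K

T_eq ∝ L^(1/4) · d^(−1/2).
T′ = 493 / 2^(1/2) = 349 K.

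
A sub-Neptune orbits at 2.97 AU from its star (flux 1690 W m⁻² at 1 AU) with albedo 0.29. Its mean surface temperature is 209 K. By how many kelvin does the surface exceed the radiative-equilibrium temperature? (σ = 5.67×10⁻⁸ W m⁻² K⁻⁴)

ΔT ≈ 52.5 K

S = 1690/2.97² = 191.6 W m⁻².
T_eq = [S(1−A)/(4σ)]^(1/4) = [191.6×0.71/(4×5.67×10⁻⁸)]^(1/4) = 156.5 K.
ΔT = T_surf − T_eq = 209 − 156.5.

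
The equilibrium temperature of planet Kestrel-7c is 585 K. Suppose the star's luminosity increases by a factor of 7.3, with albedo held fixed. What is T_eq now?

T_eq ∝ L^(1/4) · d^(−1/2).
T′ = 585 × 7.3^(1/4) = 962 K.

T_eq ≈ 962 K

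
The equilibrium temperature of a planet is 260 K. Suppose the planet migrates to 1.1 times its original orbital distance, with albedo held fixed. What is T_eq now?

T_eq ∝ L^(1/4) · d^(−1/2).
T′ = 260 / 1.1^(1/2) = 248 K.

T_eq ≈ 248 K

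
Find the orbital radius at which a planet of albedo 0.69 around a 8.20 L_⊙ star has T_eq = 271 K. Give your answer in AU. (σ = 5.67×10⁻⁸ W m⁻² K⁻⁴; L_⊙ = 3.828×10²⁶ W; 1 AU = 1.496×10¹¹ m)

d ≈ 1.68 AU

L = 8.20 × 3.828×10²⁶ = 3.14×10²⁷ W.
From T_eq⁴ = L(1−A)/(16πσd²): d = √[L(1−A)/(16πσT_eq⁴)].
d = √[3.14×10²⁷ × 0.31 / (16π × 5.67×10⁻⁸ × (271)⁴)] = 2.52×10¹¹ m = 1.68 AU.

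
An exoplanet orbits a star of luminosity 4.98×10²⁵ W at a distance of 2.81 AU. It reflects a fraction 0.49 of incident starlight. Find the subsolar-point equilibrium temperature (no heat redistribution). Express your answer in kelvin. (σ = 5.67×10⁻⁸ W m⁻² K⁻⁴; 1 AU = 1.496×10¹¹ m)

d = 2.81 AU = 4.20×10¹¹ m.
Flux: S = L/(4πd²) = 4.98×10²⁵/(4π×(4.20×10¹¹)²) = 22.4 W m⁻².
At the subsolar point the surface absorbs S(1−A) and emits σT⁴ per unit area — no factor of 4, since only the local patch is in balance.
T = [22.4 × 0.51 / 5.67×10⁻⁸]^(1/4) = (2.02×10⁸)^(1/4) = 119 K.

T_ss ≈ 119 K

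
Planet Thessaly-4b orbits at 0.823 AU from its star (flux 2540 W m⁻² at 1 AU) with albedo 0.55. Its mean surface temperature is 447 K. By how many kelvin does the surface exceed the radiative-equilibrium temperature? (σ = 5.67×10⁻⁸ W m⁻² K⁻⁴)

ΔT ≈ 153.3 K

S = 2540/0.823² = 3750 W m⁻².
T_eq = [S(1−A)/(4σ)]^(1/4) = [3750×0.45/(4×5.67×10⁻⁸)]^(1/4) = 293.7 K.
ΔT = T_surf − T_eq = 447 − 293.7.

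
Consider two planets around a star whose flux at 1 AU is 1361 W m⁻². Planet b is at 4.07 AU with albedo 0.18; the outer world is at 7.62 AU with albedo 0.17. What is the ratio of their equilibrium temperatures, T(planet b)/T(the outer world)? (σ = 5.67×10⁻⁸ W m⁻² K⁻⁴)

T_eq = [S₀(1−A)/(4σd²)]^(1/4), so T ∝ (1−A)^(1/4) / √d.
T₁ = [1361×0.82/(4×5.67×10⁻⁸×4.07²)]^(1/4) = 131.28 K.
T₂ = [1361×0.83/(4×5.67×10⁻⁸×7.62²)]^(1/4) = 96.24 K.

T₁/T₂ ≈ 1.364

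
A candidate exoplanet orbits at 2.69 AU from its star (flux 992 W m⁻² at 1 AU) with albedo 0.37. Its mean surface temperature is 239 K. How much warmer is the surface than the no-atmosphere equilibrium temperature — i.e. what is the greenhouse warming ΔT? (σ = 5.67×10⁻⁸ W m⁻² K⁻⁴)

ΔT ≈ 99.3 K

S = 992/2.69² = 137.1 W m⁻².
T_eq = [S(1−A)/(4σ)]^(1/4) = [137.1×0.63/(4×5.67×10⁻⁸)]^(1/4) = 139.7 K.
ΔT = T_surf − T_eq = 239 − 139.7.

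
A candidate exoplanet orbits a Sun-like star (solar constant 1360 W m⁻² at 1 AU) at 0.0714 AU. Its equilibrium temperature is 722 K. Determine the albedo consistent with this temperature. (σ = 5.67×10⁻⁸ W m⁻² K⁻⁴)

A ≈ 0.77

Flux at 0.0714 AU: S = 1360/0.0714² = 2.67×10⁵ W m⁻².
From T_eq⁴ = S(1−A)/(4σ): 1−A = 4σT_eq⁴/S.
1−A = 4 × 5.67×10⁻⁸ × (722)⁴ / 2.67×10⁵ = 0.231.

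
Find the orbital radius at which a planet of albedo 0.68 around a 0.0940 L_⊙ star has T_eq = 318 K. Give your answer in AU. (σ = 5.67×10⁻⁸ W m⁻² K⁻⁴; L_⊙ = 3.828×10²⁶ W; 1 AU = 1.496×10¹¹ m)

L = 0.0940 × 3.828×10²⁶ = 3.60×10²⁵ W.
From T_eq⁴ = L(1−A)/(16πσd²): d = √[L(1−A)/(16πσT_eq⁴)].
d = √[3.60×10²⁵ × 0.32 / (16π × 5.67×10⁻⁸ × (318)⁴)] = 1.99×10¹⁰ m = 0.133 AU.

d ≈ 0.133 AU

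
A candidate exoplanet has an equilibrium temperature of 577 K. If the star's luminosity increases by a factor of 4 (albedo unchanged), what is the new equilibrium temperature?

T_eq ≈ 816 K

T_eq ∝ L^(1/4) · d^(−1/2).
T′ = 577 × 4^(1/4) = 816 K.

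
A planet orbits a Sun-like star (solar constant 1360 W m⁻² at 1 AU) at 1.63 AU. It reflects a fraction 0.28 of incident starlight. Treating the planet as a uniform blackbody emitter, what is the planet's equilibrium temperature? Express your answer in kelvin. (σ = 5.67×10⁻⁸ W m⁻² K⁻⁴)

T_eq ≈ 201 K

Flux at 1.63 AU: S = 1360/1.63² = 512 W m⁻².
Energy balance: absorbed = emitted ⇒ πR²·S(1−A) = 4πR²·σT_eq⁴, so T_eq⁴ = S(1−A)/(4σ).
T_eq = [512 × 0.72 / (4 × 5.67×10⁻⁸)]^(1/4) = (1.62×10⁹)^(1/4) = 201 K.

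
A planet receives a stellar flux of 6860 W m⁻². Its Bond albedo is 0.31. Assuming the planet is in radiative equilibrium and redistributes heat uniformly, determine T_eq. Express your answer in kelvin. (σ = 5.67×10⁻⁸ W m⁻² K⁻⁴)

Energy balance: absorbed = emitted ⇒ πR²·S(1−A) = 4πR²·σT_eq⁴, so T_eq⁴ = S(1−A)/(4σ).
T_eq = [6860 × 0.69 / (4 × 5.67×10⁻⁸)]^(1/4) = (2.09×10¹⁰)^(1/4) = 380 K.

T_eq ≈ 380 K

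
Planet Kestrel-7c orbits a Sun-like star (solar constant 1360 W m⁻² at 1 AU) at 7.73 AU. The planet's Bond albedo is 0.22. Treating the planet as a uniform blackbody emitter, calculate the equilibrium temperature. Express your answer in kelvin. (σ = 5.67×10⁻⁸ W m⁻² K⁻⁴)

Flux at 7.73 AU: S = 1360/7.73² = 22.8 W m⁻².
Energy balance: absorbed = emitted ⇒ πR²·S(1−A) = 4πR²·σT_eq⁴, so T_eq⁴ = S(1−A)/(4σ).
T_eq = [22.8 × 0.78 / (4 × 5.67×10⁻⁸)]^(1/4) = (7.83×10⁷)^(1/4) = 94.1 K.

T_eq ≈ 94.1 K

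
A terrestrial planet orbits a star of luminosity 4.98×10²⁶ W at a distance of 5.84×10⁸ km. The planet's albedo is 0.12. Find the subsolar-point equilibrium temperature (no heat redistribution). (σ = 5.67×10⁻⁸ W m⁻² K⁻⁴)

d = 5.84×10⁸ km = 5.84×10¹¹ m.
Flux: S = L/(4πd²) = 4.98×10²⁶/(4π×(5.84×10¹¹)²) = 116 W m⁻².
At the subsolar point the surface absorbs S(1−A) and emits σT⁴ per unit area — no factor of 4, since only the local patch is in balance.
T = [116 × 0.88 / 5.67×10⁻⁸]^(1/4) = (1.80×10⁹)^(1/4) = 206 K.

T_ss ≈ 206 K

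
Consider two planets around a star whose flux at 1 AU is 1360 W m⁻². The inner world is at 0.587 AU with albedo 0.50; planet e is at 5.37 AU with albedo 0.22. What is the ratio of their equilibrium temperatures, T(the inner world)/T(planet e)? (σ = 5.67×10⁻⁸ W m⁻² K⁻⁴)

T₁/T₂ ≈ 2.706

T_eq = [S₀(1−A)/(4σd²)]^(1/4), so T ∝ (1−A)^(1/4) / √d.
T₁ = [1360×0.50/(4×5.67×10⁻⁸×0.587²)]^(1/4) = 305.42 K.
T₂ = [1360×0.78/(4×5.67×10⁻⁸×5.37²)]^(1/4) = 112.85 K.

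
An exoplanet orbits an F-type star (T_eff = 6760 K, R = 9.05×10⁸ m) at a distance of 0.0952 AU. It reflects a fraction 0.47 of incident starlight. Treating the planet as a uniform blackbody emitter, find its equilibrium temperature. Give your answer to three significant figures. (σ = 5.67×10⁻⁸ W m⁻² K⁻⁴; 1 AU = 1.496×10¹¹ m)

T_eq ≈ 1030 K

d = 0.0952 AU = 1.42×10¹⁰ m.
L = 4πR_⋆²σT_⋆⁴ = 4π(9.05×10⁸)² × 5.67×10⁻⁸ × (6760)⁴ = 1.22×10²⁷ W.
S = L/(4πd²) = 4.78×10⁵ W m⁻².
Energy balance: absorbed = emitted ⇒ πR²·S(1−A) = 4πR²·σT_eq⁴, so T_eq⁴ = S(1−A)/(4σ).
T_eq = [4.78×10⁵ × 0.53 / (4 × 5.67×10⁻⁸)]^(1/4) = (1.12×10¹²)^(1/4) = 1030 K.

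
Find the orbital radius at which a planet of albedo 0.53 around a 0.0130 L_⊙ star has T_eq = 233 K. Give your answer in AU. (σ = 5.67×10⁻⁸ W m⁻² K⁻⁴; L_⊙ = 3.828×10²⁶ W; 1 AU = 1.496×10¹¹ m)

d ≈ 0.112 AU

L = 0.0130 × 3.828×10²⁶ = 4.98×10²⁴ W.
From T_eq⁴ = L(1−A)/(16πσd²): d = √[L(1−A)/(16πσT_eq⁴)].
d = √[4.98×10²⁴ × 0.47 / (16π × 5.67×10⁻⁸ × (233)⁴)] = 1.67×10¹⁰ m = 0.112 AU.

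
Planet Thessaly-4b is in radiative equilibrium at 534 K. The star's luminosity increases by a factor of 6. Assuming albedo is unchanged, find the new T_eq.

T_eq ≈ 836 K

T_eq ∝ L^(1/4) · d^(−1/2).
T′ = 534 × 6^(1/4) = 836 K.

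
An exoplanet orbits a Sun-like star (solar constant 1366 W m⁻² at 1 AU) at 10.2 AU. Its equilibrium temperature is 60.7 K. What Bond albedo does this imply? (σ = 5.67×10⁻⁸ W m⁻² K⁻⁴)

A ≈ 0.77

Flux at 10.2 AU: S = 1366/10.2² = 13.1 W m⁻².
From T_eq⁴ = S(1−A)/(4σ): 1−A = 4σT_eq⁴/S.
1−A = 4 × 5.67×10⁻⁸ × (60.7)⁴ / 13.1 = 0.235.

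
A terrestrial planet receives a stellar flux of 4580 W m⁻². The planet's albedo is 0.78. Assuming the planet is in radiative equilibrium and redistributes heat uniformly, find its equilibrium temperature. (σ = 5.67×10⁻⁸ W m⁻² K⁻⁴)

Energy balance: absorbed = emitted ⇒ πR²·S(1−A) = 4πR²·σT_eq⁴, so T_eq⁴ = S(1−A)/(4σ).
T_eq = [4580 × 0.22 / (4 × 5.67×10⁻⁸)]^(1/4) = (4.44×10⁹)^(1/4) = 258 K.

T_eq ≈ 258 K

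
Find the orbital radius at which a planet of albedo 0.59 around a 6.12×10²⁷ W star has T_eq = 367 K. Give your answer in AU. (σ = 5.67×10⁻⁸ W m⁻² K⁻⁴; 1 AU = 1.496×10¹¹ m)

d ≈ 1.47 AU

From T_eq⁴ = L(1−A)/(16πσd²): d = √[L(1−A)/(16πσT_eq⁴)].
d = √[6.12×10²⁷ × 0.41 / (16π × 5.67×10⁻⁸ × (367)⁴)] = 2.20×10¹¹ m = 1.47 AU.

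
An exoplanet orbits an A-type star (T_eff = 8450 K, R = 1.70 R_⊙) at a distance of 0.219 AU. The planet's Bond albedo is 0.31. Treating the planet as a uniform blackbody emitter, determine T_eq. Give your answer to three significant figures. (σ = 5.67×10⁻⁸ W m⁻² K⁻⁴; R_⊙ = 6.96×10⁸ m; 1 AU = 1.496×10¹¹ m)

R_⋆ = 1.70 × 6.96×10⁸ = 1.18×10⁹ m.
d = 0.219 AU = 3.28×10¹⁰ m.
L = 4πR_⋆²σT_⋆⁴ = 4π(1.18×10⁹)² × 5.67×10⁻⁸ × (8450)⁴ = 5.09×10²⁷ W.
S = L/(4πd²) = 3.77×10⁵ W m⁻².
Energy balance: absorbed = emitted ⇒ πR²·S(1−A) = 4πR²·σT_eq⁴, so T_eq⁴ = S(1−A)/(4σ).
T_eq = [3.77×10⁵ × 0.69 / (4 × 5.67×10⁻⁸)]^(1/4) = (1.15×10¹²)^(1/4) = 1030 K.

T_eq ≈ 1030 K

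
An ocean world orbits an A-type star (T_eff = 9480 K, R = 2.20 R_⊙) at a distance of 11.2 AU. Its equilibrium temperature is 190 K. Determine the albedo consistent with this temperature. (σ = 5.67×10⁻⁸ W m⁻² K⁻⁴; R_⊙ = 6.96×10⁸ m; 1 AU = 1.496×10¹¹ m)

R_⋆ = 2.20 × 6.96×10⁸ = 1.53×10⁹ m.
d = 11.2 AU = 1.68×10¹² m.
L = 4πR_⋆²σT_⋆⁴ = 4π(1.53×10⁹)² × 5.67×10⁻⁸ × (9480)⁴ = 1.35×10²⁸ W.
S = L/(4πd²) = 382 W m⁻².
From T_eq⁴ = S(1−A)/(4σ): 1−A = 4σT_eq⁴/S.
1−A = 4 × 5.67×10⁻⁸ × (190)⁴ / 382 = 0.773.

A ≈ 0.23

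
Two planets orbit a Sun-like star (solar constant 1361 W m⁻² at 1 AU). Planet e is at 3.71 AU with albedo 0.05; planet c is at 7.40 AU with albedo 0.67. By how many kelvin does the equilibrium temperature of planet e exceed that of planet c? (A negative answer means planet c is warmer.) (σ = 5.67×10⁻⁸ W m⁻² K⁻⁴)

ΔT ≈ 65.1 K

T_eq = [S₀(1−A)/(4σd²)]^(1/4), so T ∝ (1−A)^(1/4) / √d.
T₁ = [1361×0.95/(4×5.67×10⁻⁸×3.71²)]^(1/4) = 142.66 K.
T₂ = [1361×0.33/(4×5.67×10⁻⁸×7.40²)]^(1/4) = 77.55 K.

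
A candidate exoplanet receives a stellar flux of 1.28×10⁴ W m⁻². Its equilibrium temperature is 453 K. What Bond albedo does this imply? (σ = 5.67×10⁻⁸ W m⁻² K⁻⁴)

A ≈ 0.25

From T_eq⁴ = S(1−A)/(4σ): 1−A = 4σT_eq⁴/S.
1−A = 4 × 5.67×10⁻⁸ × (453)⁴ / 1.28×10⁴ = 0.746.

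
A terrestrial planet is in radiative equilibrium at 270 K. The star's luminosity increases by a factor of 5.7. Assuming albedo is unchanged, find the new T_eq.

T_eq ≈ 417 K

T_eq ∝ L^(1/4) · d^(−1/2).
T′ = 270 × 5.7^(1/4) = 417 K.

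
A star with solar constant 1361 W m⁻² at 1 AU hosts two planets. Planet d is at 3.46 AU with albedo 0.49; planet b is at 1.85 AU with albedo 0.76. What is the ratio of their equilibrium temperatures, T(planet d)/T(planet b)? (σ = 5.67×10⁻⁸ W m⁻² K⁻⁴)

T₁/T₂ ≈ 0.883

T_eq = [S₀(1−A)/(4σd²)]^(1/4), so T ∝ (1−A)^(1/4) / √d.
T₁ = [1361×0.51/(4×5.67×10⁻⁸×3.46²)]^(1/4) = 126.45 K.
T₂ = [1361×0.24/(4×5.67×10⁻⁸×1.85²)]^(1/4) = 143.23 K.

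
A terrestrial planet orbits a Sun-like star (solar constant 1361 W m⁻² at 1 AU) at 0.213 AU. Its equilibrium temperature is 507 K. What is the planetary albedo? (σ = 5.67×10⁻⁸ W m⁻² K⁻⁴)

Flux at 0.213 AU: S = 1361/0.213² = 3.00×10⁴ W m⁻².
From T_eq⁴ = S(1−A)/(4σ): 1−A = 4σT_eq⁴/S.
1−A = 4 × 5.67×10⁻⁸ × (507)⁴ / 3.00×10⁴ = 0.500.

A ≈ 0.50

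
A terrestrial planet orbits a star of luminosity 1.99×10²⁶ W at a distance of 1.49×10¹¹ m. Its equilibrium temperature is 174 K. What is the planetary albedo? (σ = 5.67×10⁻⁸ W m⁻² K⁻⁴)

Flux: S = L/(4πd²) = 1.99×10²⁶/(4π×(1.49×10¹¹)²) = 713 W m⁻².
From T_eq⁴ = S(1−A)/(4σ): 1−A = 4σT_eq⁴/S.
1−A = 4 × 5.67×10⁻⁸ × (174)⁴ / 713 = 0.291.

A ≈ 0.71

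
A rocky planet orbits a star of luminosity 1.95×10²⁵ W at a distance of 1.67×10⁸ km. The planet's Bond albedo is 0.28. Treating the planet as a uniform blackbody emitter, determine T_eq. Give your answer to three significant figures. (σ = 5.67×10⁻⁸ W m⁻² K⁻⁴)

T_eq ≈ 115 K

d = 1.67×10⁸ km = 1.67×10¹¹ m.
Flux: S = L/(4πd²) = 1.95×10²⁵/(4π×(1.67×10¹¹)²) = 55.6 W m⁻².
Energy balance: absorbed = emitted ⇒ πR²·S(1−A) = 4πR²·σT_eq⁴, so T_eq⁴ = S(1−A)/(4σ).
T_eq = [55.6 × 0.72 / (4 × 5.67×10⁻⁸)]^(1/4) = (1.77×10⁸)^(1/4) = 115 K.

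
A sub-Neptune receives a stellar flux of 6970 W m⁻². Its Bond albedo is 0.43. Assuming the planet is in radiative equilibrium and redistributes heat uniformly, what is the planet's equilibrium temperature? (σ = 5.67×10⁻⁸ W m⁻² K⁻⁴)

Energy balance: absorbed = emitted ⇒ πR²·S(1−A) = 4πR²·σT_eq⁴, so T_eq⁴ = S(1−A)/(4σ).
T_eq = [6970 × 0.57 / (4 × 5.67×10⁻⁸)]^(1/4) = (1.75×10¹⁰)^(1/4) = 364 K.

T_eq ≈ 364 K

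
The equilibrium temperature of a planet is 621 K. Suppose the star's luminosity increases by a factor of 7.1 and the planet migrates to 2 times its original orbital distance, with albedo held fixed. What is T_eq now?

T_eq ∝ L^(1/4) · d^(−1/2).
T′ = 621 × 7.1^(1/4) / 2^(1/2) = 717 K.

T_eq ≈ 717 K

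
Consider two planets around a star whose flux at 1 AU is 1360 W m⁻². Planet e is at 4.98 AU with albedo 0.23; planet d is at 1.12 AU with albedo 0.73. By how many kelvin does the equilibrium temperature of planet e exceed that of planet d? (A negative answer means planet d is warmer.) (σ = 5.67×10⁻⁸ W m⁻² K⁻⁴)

ΔT ≈ -72.7 K

T_eq = [S₀(1−A)/(4σd²)]^(1/4), so T ∝ (1−A)^(1/4) / √d.
T₁ = [1360×0.77/(4×5.67×10⁻⁸×4.98²)]^(1/4) = 116.81 K.
T₂ = [1360×0.27/(4×5.67×10⁻⁸×1.12²)]^(1/4) = 189.54 K.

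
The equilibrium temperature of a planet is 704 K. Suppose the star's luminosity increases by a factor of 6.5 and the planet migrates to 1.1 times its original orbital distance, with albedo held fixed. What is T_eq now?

T_eq ∝ L^(1/4) · d^(−1/2).
T′ = 704 × 6.5^(1/4) / 1.1^(1/2) = 1070 K.

T_eq ≈ 1070 K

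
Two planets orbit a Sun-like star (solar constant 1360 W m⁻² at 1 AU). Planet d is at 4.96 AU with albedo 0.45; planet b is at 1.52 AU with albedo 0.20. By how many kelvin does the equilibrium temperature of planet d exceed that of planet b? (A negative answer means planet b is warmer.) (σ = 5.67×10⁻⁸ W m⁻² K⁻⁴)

T_eq = [S₀(1−A)/(4σd²)]^(1/4), so T ∝ (1−A)^(1/4) / √d.
T₁ = [1360×0.55/(4×5.67×10⁻⁸×4.96²)]^(1/4) = 107.60 K.
T₂ = [1360×0.80/(4×5.67×10⁻⁸×1.52²)]^(1/4) = 213.46 K.

ΔT ≈ -105.9 K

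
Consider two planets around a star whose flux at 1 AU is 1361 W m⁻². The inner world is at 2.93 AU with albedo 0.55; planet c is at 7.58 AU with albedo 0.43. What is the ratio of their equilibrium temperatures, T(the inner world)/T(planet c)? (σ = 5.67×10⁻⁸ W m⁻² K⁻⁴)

T_eq = [S₀(1−A)/(4σd²)]^(1/4), so T ∝ (1−A)^(1/4) / √d.
T₁ = [1361×0.45/(4×5.67×10⁻⁸×2.93²)]^(1/4) = 133.18 K.
T₂ = [1361×0.57/(4×5.67×10⁻⁸×7.58²)]^(1/4) = 87.84 K.

T₁/T₂ ≈ 1.516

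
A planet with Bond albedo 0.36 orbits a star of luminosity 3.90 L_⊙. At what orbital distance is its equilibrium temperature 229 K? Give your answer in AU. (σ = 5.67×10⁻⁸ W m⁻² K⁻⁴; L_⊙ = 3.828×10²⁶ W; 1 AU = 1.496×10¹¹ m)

d ≈ 2.33 AU

L = 3.90 × 3.828×10²⁶ = 1.49×10²⁷ W.
From T_eq⁴ = L(1−A)/(16πσd²): d = √[L(1−A)/(16πσT_eq⁴)].
d = √[1.49×10²⁷ × 0.64 / (16π × 5.67×10⁻⁸ × (229)⁴)] = 3.49×10¹¹ m = 2.33 AU.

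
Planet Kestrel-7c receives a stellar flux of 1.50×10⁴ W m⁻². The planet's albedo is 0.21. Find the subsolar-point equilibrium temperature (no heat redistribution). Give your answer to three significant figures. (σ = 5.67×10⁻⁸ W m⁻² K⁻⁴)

T_ss ≈ 676 K

At the subsolar point the surface absorbs S(1−A) and emits σT⁴ per unit area — no factor of 4, since only the local patch is in balance.
T = [1.50×10⁴ × 0.79 / 5.67×10⁻⁸]^(1/4) = (2.09×10¹¹)^(1/4) = 676 K.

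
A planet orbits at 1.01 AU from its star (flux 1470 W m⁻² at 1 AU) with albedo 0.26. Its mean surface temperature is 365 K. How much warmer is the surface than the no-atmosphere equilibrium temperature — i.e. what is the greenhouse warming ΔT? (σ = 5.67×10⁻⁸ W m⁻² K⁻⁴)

ΔT ≈ 103.1 K

S = 1470/1.01² = 1441 W m⁻².
T_eq = [S(1−A)/(4σ)]^(1/4) = [1441×0.74/(4×5.67×10⁻⁸)]^(1/4) = 261.9 K.
ΔT = T_surf − T_eq = 365 − 261.9.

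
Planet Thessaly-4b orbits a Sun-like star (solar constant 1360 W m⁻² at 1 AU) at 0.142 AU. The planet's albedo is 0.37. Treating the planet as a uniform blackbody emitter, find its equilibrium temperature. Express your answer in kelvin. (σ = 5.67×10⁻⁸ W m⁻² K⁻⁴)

Flux at 0.142 AU: S = 1360/0.142² = 6.74×10⁴ W m⁻².
Energy balance: absorbed = emitted ⇒ πR²·S(1−A) = 4πR²·σT_eq⁴, so T_eq⁴ = S(1−A)/(4σ).
T_eq = [6.74×10⁴ × 0.63 / (4 × 5.67×10⁻⁸)]^(1/4) = (1.87×10¹¹)^(1/4) = 658 K.

T_eq ≈ 658 K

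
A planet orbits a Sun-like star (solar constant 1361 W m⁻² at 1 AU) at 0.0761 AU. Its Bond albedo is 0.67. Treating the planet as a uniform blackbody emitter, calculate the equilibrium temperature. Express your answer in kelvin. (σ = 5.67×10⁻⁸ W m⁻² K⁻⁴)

Flux at 0.0761 AU: S = 1361/0.0761² = 2.35×10⁵ W m⁻².
Energy balance: absorbed = emitted ⇒ πR²·S(1−A) = 4πR²·σT_eq⁴, so T_eq⁴ = S(1−A)/(4σ).
T_eq = [2.35×10⁵ × 0.33 / (4 × 5.67×10⁻⁸)]^(1/4) = (3.42×10¹¹)^(1/4) = 765 K.

T_eq ≈ 765 K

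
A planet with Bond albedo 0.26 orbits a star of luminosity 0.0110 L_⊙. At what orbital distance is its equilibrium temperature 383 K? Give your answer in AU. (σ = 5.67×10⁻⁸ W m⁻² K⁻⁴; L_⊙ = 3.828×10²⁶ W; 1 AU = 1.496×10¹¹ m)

L = 0.0110 × 3.828×10²⁶ = 4.21×10²⁴ W.
From T_eq⁴ = L(1−A)/(16πσd²): d = √[L(1−A)/(16πσT_eq⁴)].
d = √[4.21×10²⁴ × 0.74 / (16π × 5.67×10⁻⁸ × (383)⁴)] = 7.13×10⁹ m = 0.0476 AU.

d ≈ 0.0476 AU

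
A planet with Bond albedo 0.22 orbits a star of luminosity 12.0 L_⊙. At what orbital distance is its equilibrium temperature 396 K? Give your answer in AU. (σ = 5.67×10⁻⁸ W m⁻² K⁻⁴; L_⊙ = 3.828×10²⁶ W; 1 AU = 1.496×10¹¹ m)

d ≈ 1.51 AU

L = 12.0 × 3.828×10²⁶ = 4.59×10²⁷ W.
From T_eq⁴ = L(1−A)/(16πσd²): d = √[L(1−A)/(16πσT_eq⁴)].
d = √[4.59×10²⁷ × 0.78 / (16π × 5.67×10⁻⁸ × (396)⁴)] = 2.26×10¹¹ m = 1.51 AU.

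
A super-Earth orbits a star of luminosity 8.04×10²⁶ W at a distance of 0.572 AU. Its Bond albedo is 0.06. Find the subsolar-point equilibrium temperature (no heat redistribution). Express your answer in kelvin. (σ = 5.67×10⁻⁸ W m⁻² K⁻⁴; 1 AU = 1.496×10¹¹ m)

T_ss ≈ 617 K

d = 0.572 AU = 8.56×10¹⁰ m.
Flux: S = L/(4πd²) = 8.04×10²⁶/(4π×(8.56×10¹⁰)²) = 8740 W m⁻².
At the subsolar point the surface absorbs S(1−A) and emits σT⁴ per unit area — no factor of 4, since only the local patch is in balance.
T = [8740 × 0.94 / 5.67×10⁻⁸]^(1/4) = (1.45×10¹¹)^(1/4) = 617 K.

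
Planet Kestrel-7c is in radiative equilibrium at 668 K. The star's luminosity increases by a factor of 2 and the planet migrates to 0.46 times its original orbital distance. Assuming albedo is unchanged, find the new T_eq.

T_eq ≈ 1170 K

T_eq ∝ L^(1/4) · d^(−1/2).
T′ = 668 × 2^(1/4) / 0.46^(1/2) = 1170 K.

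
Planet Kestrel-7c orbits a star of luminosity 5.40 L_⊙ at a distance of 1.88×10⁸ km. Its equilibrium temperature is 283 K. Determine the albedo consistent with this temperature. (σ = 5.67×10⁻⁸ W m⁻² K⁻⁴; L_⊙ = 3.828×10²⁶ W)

A ≈ 0.69

d = 1.88×10⁸ km = 1.88×10¹¹ m.
L = 5.40 × 3.828×10²⁶ = 2.07×10²⁷ W.
Flux: S = L/(4πd²) = 2.07×10²⁷/(4π×(1.88×10¹¹)²) = 4650 W m⁻².
From T_eq⁴ = S(1−A)/(4σ): 1−A = 4σT_eq⁴/S.
1−A = 4 × 5.67×10⁻⁸ × (283)⁴ / 4650 = 0.313.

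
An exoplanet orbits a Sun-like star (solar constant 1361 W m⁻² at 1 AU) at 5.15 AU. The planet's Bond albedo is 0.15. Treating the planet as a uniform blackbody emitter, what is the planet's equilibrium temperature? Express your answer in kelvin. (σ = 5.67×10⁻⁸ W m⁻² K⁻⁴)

Flux at 5.15 AU: S = 1361/5.15² = 51.3 W m⁻².
Energy balance: absorbed = emitted ⇒ πR²·S(1−A) = 4πR²·σT_eq⁴, so T_eq⁴ = S(1−A)/(4σ).
T_eq = [51.3 × 0.85 / (4 × 5.67×10⁻⁸)]^(1/4) = (1.92×10⁸)^(1/4) = 118 K.

T_eq ≈ 118 K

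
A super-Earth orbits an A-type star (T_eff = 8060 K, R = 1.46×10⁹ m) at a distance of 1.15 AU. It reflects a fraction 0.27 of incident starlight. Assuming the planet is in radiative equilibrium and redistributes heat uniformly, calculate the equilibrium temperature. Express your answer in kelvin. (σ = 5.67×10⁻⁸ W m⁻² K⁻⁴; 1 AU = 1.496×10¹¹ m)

d = 1.15 AU = 1.72×10¹¹ m.
L = 4πR_⋆²σT_⋆⁴ = 4π(1.46×10⁹)² × 5.67×10⁻⁸ × (8060)⁴ = 6.41×10²⁷ W.
S = L/(4πd²) = 1.72×10⁴ W m⁻².
Energy balance: absorbed = emitted ⇒ πR²·S(1−A) = 4πR²·σT_eq⁴, so T_eq⁴ = S(1−A)/(4σ).
T_eq = [1.72×10⁴ × 0.73 / (4 × 5.67×10⁻⁸)]^(1/4) = (5.55×10¹⁰)^(1/4) = 485 K.

T_eq ≈ 485 K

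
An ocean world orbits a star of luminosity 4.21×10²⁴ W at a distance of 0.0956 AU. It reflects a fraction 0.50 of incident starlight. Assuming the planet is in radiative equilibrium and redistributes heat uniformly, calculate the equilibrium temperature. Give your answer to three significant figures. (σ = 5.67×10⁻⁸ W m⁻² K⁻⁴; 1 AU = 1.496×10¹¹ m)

d = 0.0956 AU = 1.43×10¹⁰ m.
Flux: S = L/(4πd²) = 4.21×10²⁴/(4π×(1.43×10¹⁰)²) = 1640 W m⁻².
Energy balance: absorbed = emitted ⇒ πR²·S(1−A) = 4πR²·σT_eq⁴, so T_eq⁴ = S(1−A)/(4σ).
T_eq = [1640 × 0.50 / (4 × 5.67×10⁻⁸)]^(1/4) = (3.61×10⁹)^(1/4) = 245 K.

T_eq ≈ 245 K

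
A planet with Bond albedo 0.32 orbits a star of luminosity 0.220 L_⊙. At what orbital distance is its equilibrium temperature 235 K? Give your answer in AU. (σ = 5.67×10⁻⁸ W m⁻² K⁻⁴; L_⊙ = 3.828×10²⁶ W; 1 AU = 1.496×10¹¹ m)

d ≈ 0.543 AU

L = 0.220 × 3.828×10²⁶ = 8.42×10²⁵ W.
From T_eq⁴ = L(1−A)/(16πσd²): d = √[L(1−A)/(16πσT_eq⁴)].
d = √[8.42×10²⁵ × 0.68 / (16π × 5.67×10⁻⁸ × (235)⁴)] = 8.12×10¹⁰ m = 0.543 AU.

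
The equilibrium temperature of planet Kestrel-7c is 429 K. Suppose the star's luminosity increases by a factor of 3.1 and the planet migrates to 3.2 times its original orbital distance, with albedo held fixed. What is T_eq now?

T_eq ≈ 318 K

T_eq ∝ L^(1/4) · d^(−1/2).
T′ = 429 × 3.1^(1/4) / 3.2^(1/2) = 318 K.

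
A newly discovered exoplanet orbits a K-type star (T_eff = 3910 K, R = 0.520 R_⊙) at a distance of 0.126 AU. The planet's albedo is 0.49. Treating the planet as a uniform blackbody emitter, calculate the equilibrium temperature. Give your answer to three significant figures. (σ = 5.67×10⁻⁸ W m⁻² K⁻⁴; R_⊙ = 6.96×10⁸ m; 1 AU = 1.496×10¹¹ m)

R_⋆ = 0.520 × 6.96×10⁸ = 3.62×10⁸ m.
d = 0.126 AU = 1.88×10¹⁰ m.
L = 4πR_⋆²σT_⋆⁴ = 4π(3.62×10⁸)² × 5.67×10⁻⁸ × (3910)⁴ = 2.18×10²⁵ W.
S = L/(4πd²) = 4890 W m⁻².
Energy balance: absorbed = emitted ⇒ πR²·S(1−A) = 4πR²·σT_eq⁴, so T_eq⁴ = S(1−A)/(4σ).
T_eq = [4890 × 0.51 / (4 × 5.67×10⁻⁸)]^(1/4) = (1.10×10¹⁰)^(1/4) = 324 K.

T_eq ≈ 324 K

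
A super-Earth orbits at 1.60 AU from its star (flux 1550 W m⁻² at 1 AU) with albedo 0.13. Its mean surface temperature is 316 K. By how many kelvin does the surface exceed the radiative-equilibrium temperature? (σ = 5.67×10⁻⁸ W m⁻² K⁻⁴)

ΔT ≈ 96.5 K

S = 1550/1.60² = 605.5 W m⁻².
T_eq = [S(1−A)/(4σ)]^(1/4) = [605.5×0.87/(4×5.67×10⁻⁸)]^(1/4) = 219.5 K.
ΔT = T_surf − T_eq = 316 − 219.5.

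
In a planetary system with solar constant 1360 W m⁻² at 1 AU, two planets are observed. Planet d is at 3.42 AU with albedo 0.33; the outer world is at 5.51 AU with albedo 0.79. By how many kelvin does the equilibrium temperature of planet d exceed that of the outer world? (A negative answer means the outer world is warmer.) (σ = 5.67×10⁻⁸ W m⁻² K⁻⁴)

ΔT ≈ 55.9 K

T_eq = [S₀(1−A)/(4σd²)]^(1/4), so T ∝ (1−A)^(1/4) / √d.
T₁ = [1360×0.67/(4×5.67×10⁻⁸×3.42²)]^(1/4) = 136.14 K.
T₂ = [1360×0.21/(4×5.67×10⁻⁸×5.51²)]^(1/4) = 80.25 K.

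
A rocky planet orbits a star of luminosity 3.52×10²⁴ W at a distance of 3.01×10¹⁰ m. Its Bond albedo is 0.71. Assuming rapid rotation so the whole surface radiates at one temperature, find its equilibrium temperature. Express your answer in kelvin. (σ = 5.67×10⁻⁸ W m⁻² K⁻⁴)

T_eq ≈ 141 K

Flux: S = L/(4πd²) = 3.52×10²⁴/(4π×(3.01×10¹⁰)²) = 309 W m⁻².
Energy balance: absorbed = emitted ⇒ πR²·S(1−A) = 4πR²·σT_eq⁴, so T_eq⁴ = S(1−A)/(4σ).
T_eq = [309 × 0.29 / (4 × 5.67×10⁻⁸)]^(1/4) = (3.95×10⁸)^(1/4) = 141 K.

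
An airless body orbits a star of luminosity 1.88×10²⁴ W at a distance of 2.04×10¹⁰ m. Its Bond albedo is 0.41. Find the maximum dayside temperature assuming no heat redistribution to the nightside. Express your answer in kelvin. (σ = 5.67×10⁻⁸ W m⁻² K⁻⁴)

T_ss ≈ 247 K

Flux: S = L/(4πd²) = 1.88×10²⁴/(4π×(2.04×10¹⁰)²) = 359 W m⁻².
With no redistribution each surface element balances locally: S(1−A) = σT⁴.
T = [359 × 0.59 / 5.67×10⁻⁸]^(1/4) = (3.74×10⁹)^(1/4) = 247 K.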